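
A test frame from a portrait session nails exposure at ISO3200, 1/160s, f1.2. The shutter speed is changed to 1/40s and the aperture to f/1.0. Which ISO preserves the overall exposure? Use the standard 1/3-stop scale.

Shutter speed: 1/160 → 1/125 → 1/100 → 1/80 → 1/60 → 1/50 → 1/40 — 2 stops slower (brighter).
Aperture: f/1.2 → f/1.1 → f/1.0 — 2/3 stop wider (brighter).
Net change so far: 2 2/3 stops brighter. Offset with the ISO: 3200 → 2500 → 2000 → 1600 → 1250 → 1000 → 800 → 640 → 500.

ISO 500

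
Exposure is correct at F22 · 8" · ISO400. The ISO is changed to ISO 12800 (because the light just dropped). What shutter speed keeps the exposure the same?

ISO: 400 → 800 → 1600 → 3200 → 6400 → 12800 — 5 stops higher (brighter).
Need 5 stops darker from the shutter speed: 8 → 4 → 2 → 1 → 1/2 → 1/4.

1/4s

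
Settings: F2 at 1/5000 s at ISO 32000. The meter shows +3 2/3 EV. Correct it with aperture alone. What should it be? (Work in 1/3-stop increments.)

f/7.1

Overexposed by 3 2/3 stops → need 3 2/3 stops darker.
Aperture: f/2 → f/2.2 → f/2.5 → f/2.8 → f/3.2 → f/3.5 → f/4 → f/4.5 → f/5 → f/5.6 → f/6.3 → f/7.1.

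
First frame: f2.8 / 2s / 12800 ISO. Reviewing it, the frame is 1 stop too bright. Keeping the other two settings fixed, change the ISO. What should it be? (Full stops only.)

Overexposed by 1 stop → need 1 stop darker.
ISO: 12800 → 6400.

ISO 6400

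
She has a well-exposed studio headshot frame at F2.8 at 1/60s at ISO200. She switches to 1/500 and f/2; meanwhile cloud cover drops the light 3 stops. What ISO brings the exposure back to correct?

Scene light: 3 stops darker.
Shutter speed: 1/60 → 1/125 → 1/250 → 1/500 — 3 stops shorter (darker).
Aperture: f/2.8 → f/2 — 1 stop wider (brighter).
Net so far: 5 stops darker. ISO: 200 → 400 → 800 → 1600 → 3200 → 6400.

ISO 6400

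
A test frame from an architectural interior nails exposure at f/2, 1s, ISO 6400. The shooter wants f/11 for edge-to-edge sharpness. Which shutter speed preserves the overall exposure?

Aperture: f/2 → f/2.8 → f/4 → f/5.6 → f/8 → f/11 — 5 stops stopped down (darker).
Need 5 stops brighter from the shutter speed: 1 → 2 → 4 → 8 → 15 → 30.

30 s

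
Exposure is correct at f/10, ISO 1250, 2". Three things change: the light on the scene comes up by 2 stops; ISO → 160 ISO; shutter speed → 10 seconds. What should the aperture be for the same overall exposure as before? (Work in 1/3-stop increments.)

f/16

Scene light: 2 stops brighter.
ISO: 1250 → 1000 → 800 → 640 → 500 → 400 → 320 → 250 → 200 → 160 — 3 stops lower (darker).
Shutter speed: 2 → 2.5 → 3.2 → 4 → 5 → 6 → 8 → 10 — 2 1/3 stops longer (brighter).
Net so far: 1 1/3 stops brighter. Aperture: f/10 → f/11 → f/13 → f/14 → f/16.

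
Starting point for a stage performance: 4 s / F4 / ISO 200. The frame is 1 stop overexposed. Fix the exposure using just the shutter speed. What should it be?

Overexposed by 1 stop → need 1 stop darker.
Shutter speed: 4 → 2.

2 s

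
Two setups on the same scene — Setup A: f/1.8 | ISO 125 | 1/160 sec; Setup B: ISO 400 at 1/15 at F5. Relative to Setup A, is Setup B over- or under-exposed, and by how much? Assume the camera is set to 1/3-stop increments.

2 stops brighter

Aperture: f/1.8 → f/2 → f/2.2 → f/2.5 → f/2.8 → f/3.2 → f/3.5 → f/4 → f/4.5 → f/5 — 3 stops smaller aperture (darker).
Shutter speed: 1/160 → 1/125 → 1/100 → 1/80 → 1/60 → 1/50 → 1/40 → 1/30 → 1/25 → 1/20 → 1/15 — 3 1/3 stops slower (brighter).
ISO: 125 → 160 → 200 → 250 → 320 → 400 — 1 2/3 stops higher (brighter).
Net: −3 +3 1/3 +1 2/3 = +2 stops.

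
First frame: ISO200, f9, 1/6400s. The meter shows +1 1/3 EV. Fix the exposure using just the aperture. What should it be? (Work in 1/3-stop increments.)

Overexposed by 1 1/3 stops → need 1 1/3 stops darker.
Aperture: f/9 → f/10 → f/11 → f/13 → f/14.

f/14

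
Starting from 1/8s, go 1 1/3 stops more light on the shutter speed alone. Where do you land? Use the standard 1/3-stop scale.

0.3 s

Shutter speed: 1/8 → 1/6 → 1/5 → 1/4 → 0.3 — 1 1/3 stops longer (brighter).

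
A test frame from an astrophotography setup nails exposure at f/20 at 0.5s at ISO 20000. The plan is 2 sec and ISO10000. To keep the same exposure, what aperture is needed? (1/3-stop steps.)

f/29

Shutter speed: 0.5 → 0.6 → 0.8 → 1 → 1.3 → 1.6 → 2 — 2 stops longer (brighter).
ISO: 20000 → 16000 → 12800 → 10000 — 1 stop dropped (darker).
Net change so far: 1 stop brighter. Offset with the aperture: f/20 → f/22 → f/25 → f/29.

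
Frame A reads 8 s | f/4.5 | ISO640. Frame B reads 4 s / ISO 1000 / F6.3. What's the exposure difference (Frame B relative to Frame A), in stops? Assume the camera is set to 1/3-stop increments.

Aperture: f/4.5 → f/5 → f/5.6 → f/6.3 — 1 stop stopped down (darker).
Shutter speed: 8 → 6 → 5 → 4 — 1 stop faster (darker).
ISO: 640 → 800 → 1000 — 2/3 stop raised (brighter).
Net: −1 −1 +2/3 = −1 1/3 stops.

1 1/3 stops darker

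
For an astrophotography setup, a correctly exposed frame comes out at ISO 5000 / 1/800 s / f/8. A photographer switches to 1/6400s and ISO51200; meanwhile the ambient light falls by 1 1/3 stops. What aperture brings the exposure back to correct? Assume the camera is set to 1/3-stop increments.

Scene light: 1 1/3 stops darker.
Shutter speed: 1/800 → 1/1000 → 1/1250 → 1/1600 → 1/2000 → 1/2500 → 1/3200 → 1/4000 → 1/5000 → 1/6400 — 3 stops faster (darker).
ISO: 5000 → 6400 → 8000 → 10000 → 12800 → 16000 → 20000 → 25600 → 32000 → 40000 → 51200 — 3 1/3 stops raised (brighter).
Net so far: 1 stop darker. Aperture: f/8 → f/7.1 → f/6.3 → f/5.6.

f/5.6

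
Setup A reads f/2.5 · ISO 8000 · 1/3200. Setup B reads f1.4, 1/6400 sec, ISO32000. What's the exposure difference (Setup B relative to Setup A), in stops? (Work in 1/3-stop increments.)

Aperture: f/2.5 → f/2.2 → f/2 → f/1.8 → f/1.6 → f/1.4 — 1 2/3 stops wider (brighter).
Shutter speed: 1/3200 → 1/4000 → 1/5000 → 1/6400 — 1 stop shorter (darker).
ISO: 8000 → 10000 → 12800 → 16000 → 20000 → 25600 → 32000 — 2 stops raised (brighter).
Net: +1 2/3 −1 +2 = +2 2/3 stops.

2 2/3 stops brighter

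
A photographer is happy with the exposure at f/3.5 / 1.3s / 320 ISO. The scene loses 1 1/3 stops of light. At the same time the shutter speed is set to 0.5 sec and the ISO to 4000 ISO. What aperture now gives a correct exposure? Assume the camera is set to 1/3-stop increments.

Scene light: 1 1/3 stops darker.
Shutter speed: 1.3 → 1 → 0.8 → 0.6 → 0.5 — 1 1/3 stops shorter (darker).
ISO: 320 → 400 → 500 → 640 → 800 → 1000 → 1250 → 1600 → 2000 → 2500 → 3200 → 4000 — 3 2/3 stops raised (brighter).
Net so far: 1 stop brighter. Aperture: f/3.5 → f/4 → f/4.5 → f/5.

f/5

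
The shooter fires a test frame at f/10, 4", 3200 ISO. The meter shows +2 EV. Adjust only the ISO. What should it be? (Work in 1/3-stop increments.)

ISO 800

Overexposed by 2 stops → need 2 stops darker.
ISO: 3200 → 2500 → 2000 → 1600 → 1250 → 1000 → 800.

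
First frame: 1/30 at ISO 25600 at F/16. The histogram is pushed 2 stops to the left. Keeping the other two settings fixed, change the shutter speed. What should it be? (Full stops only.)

Underexposed by 2 stops → need 2 stops brighter.
Shutter speed: 1/30 → 1/15 → 1/8.

1/8s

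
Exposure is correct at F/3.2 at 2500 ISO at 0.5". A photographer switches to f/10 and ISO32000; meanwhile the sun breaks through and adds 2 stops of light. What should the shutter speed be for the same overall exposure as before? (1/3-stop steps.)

Scene light: 2 stops brighter.
Aperture: f/3.2 → f/3.5 → f/4 → f/4.5 → f/5 → f/5.6 → f/6.3 → f/7.1 → f/8 → f/9 → f/10 — 3 1/3 stops narrower (darker).
ISO: 2500 → 3200 → 4000 → 5000 → 6400 → 8000 → 10000 → 12800 → 16000 → 20000 → 25600 → 32000 — 3 2/3 stops raised (brighter).
Net so far: 2 1/3 stops brighter. Shutter speed: 0.5 → 0.4 → 0.3 → 1/4 → 1/5 → 1/6 → 1/8 → 1/10.

1/10s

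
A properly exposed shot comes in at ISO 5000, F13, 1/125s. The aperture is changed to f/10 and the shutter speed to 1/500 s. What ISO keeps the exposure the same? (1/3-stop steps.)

ISO 12800

Aperture: f/13 → f/11 → f/10 — 2/3 stop larger aperture (brighter).
Shutter speed: 1/125 → 1/160 → 1/200 → 1/250 → 1/320 → 1/400 → 1/500 — 2 stops faster (darker).
Net change so far: 1 1/3 stops darker. Offset with the ISO: 5000 → 6400 → 8000 → 10000 → 12800.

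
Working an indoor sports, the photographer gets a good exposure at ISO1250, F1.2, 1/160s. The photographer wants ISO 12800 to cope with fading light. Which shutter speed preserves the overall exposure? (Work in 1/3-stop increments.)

1/1600s

ISO: 1250 → 1600 → 2000 → 2500 → 3200 → 4000 → 5000 → 6400 → 8000 → 10000 → 12800 — 3 1/3 stops raised (brighter).
Need 3 1/3 stops darker from the shutter speed: 1/160 → 1/200 → 1/250 → 1/320 → 1/400 → 1/500 → 1/640 → 1/800 → 1/1000 → 1/1250 → 1/1600.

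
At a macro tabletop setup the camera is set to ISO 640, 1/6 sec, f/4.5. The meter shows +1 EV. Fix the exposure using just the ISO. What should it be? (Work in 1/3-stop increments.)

Overexposed by 1 stop → need 1 stop darker.
ISO: 640 → 500 → 400 → 320.

ISO 320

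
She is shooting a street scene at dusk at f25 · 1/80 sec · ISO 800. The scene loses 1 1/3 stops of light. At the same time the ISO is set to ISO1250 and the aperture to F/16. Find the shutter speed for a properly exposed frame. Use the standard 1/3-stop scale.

Scene light: 1 1/3 stops darker.
ISO: 800 → 1000 → 1250 — 2/3 stop higher (brighter).
Aperture: f/25 → f/22 → f/20 → f/18 → f/16 — 1 1/3 stops larger aperture (brighter).
Net so far: 2/3 stop brighter. Shutter speed: 1/80 → 1/100 → 1/125.

1/125s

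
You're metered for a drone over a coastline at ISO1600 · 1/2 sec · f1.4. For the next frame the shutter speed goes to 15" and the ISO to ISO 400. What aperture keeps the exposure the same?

f/4

Shutter speed: 1/2 → 1 → 2 → 4 → 8 → 15 — 5 stops longer (brighter).
ISO: 1600 → 800 → 400 — 2 stops lower (darker).
Net change so far: 3 stops brighter. Offset with the aperture: f/1.4 → f/2 → f/2.8 → f/4.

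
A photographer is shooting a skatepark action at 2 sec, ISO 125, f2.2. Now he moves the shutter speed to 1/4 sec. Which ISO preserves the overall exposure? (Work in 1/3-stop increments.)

ISO 1000

Shutter speed: 2 → 1.6 → 1.3 → 1 → 0.8 → 0.6 → 0.5 → 0.4 → 0.3 → 1/4 — 3 stops faster (darker).
Need 3 stops brighter from the ISO: 125 → 160 → 200 → 250 → 320 → 400 → 500 → 640 → 800 → 1000.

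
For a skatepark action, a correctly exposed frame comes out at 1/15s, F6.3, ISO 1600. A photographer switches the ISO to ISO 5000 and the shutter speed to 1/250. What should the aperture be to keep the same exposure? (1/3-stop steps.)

ISO: 1600 → 2000 → 2500 → 3200 → 4000 → 5000 — 1 2/3 stops raised (brighter).
Shutter speed: 1/15 → 1/20 → 1/25 → 1/30 → 1/40 → 1/50 → 1/60 → 1/80 → 1/100 → 1/125 → 1/160 → 1/200 → 1/250 — 4 stops shorter (darker).
Net change so far: 2 1/3 stops darker. Offset with the aperture: f/6.3 → f/5.6 → f/5 → f/4.5 → f/4 → f/3.5 → f/3.2 → f/2.8.

f/2.8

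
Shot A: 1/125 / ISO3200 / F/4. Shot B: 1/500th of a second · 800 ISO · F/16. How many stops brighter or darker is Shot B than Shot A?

8 stops darker

Aperture: f/4 → f/5.6 → f/8 → f/11 → f/16 — 4 stops smaller aperture (darker).
Shutter speed: 1/125 → 1/250 → 1/500 — 2 stops faster (darker).
ISO: 3200 → 1600 → 800 — 2 stops lower (darker).
Net: −4 −2 −2 = −8 stops.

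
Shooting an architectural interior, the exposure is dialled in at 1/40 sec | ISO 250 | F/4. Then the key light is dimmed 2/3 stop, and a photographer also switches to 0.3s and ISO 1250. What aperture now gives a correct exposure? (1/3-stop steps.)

f/25

Scene light: 2/3 stop darker.
Shutter speed: 1/40 → 1/30 → 1/25 → 1/20 → 1/15 → 1/13 → 1/10 → 1/8 → 1/6 → 1/5 → 1/4 → 0.3 — 3 2/3 stops slower (brighter).
ISO: 250 → 320 → 400 → 500 → 640 → 800 → 1000 → 1250 — 2 1/3 stops raised (brighter).
Net so far: 5 1/3 stops brighter. Aperture: f/4 → f/4.5 → f/5 → f/5.6 → f/6.3 → f/7.1 → f/8 → f/9 → f/10 → f/11 → f/13 → f/14 → f/16 → f/18 → f/20 → f/22 → f/25.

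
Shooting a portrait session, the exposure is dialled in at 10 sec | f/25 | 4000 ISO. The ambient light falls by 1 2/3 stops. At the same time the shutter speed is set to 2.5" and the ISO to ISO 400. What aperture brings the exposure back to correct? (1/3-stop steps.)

Scene light: 1 2/3 stops darker.
Shutter speed: 10 → 8 → 6 → 5 → 4 → 3.2 → 2.5 — 2 stops shorter (darker).
ISO: 4000 → 3200 → 2500 → 2000 → 1600 → 1250 → 1000 → 800 → 640 → 500 → 400 — 3 1/3 stops lower (darker).
Net so far: 7 stops darker. Aperture: f/25 → f/22 → f/20 → f/18 → f/16 → f/14 → f/13 → f/11 → f/10 → f/9 → f/8 → f/7.1 → f/6.3 → f/5.6 → f/5 → f/4.5 → f/4 → f/3.5 → f/3.2 → f/2.8 → f/2.5 → f/2.2.

f/2.2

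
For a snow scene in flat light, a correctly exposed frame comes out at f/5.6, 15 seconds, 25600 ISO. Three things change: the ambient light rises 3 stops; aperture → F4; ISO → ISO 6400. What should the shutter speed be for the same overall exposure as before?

4 s

Scene light: 3 stops brighter.
Aperture: f/5.6 → f/4 — 1 stop opened up (brighter).
ISO: 25600 → 12800 → 6400 — 2 stops dropped (darker).
Net so far: 2 stops brighter. Shutter speed: 15 → 8 → 4.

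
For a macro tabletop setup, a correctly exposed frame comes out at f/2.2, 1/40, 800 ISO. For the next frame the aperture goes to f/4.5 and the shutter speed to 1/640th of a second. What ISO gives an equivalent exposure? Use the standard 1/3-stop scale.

ISO 51200

Aperture: f/2.2 → f/2.5 → f/2.8 → f/3.2 → f/3.5 → f/4 → f/4.5 — 2 stops stopped down (darker).
Shutter speed: 1/40 → 1/50 → 1/60 → 1/80 → 1/100 → 1/125 → 1/160 → 1/200 → 1/250 → 1/320 → 1/400 → 1/500 → 1/640 — 4 stops shorter (darker).
Net change so far: 6 stops darker. Offset with the ISO: 800 → 1000 → 1250 → 1600 → 2000 → 2500 → 3200 → 4000 → 5000 → 6400 → 8000 → 10000 → 12800 → 16000 → 20000 → 25600 → 32000 → 40000 → 51200.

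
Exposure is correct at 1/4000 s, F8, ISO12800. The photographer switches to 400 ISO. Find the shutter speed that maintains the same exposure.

ISO: 12800 → 6400 → 3200 → 1600 → 800 → 400 — 5 stops dropped (darker).
Need 5 stops brighter from the shutter speed: 1/4000 → 1/2000 → 1/1000 → 1/500 → 1/250 → 1/125.

1/125s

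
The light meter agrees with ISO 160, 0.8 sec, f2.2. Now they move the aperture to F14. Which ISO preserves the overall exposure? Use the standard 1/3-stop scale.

ISO 6400

Aperture: f/2.2 → f/2.5 → f/2.8 → f/3.2 → f/3.5 → f/4 → f/4.5 → f/5 → f/5.6 → f/6.3 → f/7.1 → f/8 → f/9 → f/10 → f/11 → f/13 → f/14 — 5 1/3 stops smaller aperture (darker).
Need 5 1/3 stops brighter from the ISO: 160 → 200 → 250 → 320 → 400 → 500 → 640 → 800 → 1000 → 1250 → 1600 → 2000 → 2500 → 3200 → 4000 → 5000 → 6400.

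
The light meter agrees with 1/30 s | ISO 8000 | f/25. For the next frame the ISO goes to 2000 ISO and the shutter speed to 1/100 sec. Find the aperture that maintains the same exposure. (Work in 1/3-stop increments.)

ISO: 8000 → 6400 → 5000 → 4000 → 3200 → 2500 → 2000 — 2 stops lower (darker).
Shutter speed: 1/30 → 1/40 → 1/50 → 1/60 → 1/80 → 1/100 — 1 2/3 stops faster (darker).
Net change so far: 3 2/3 stops darker. Offset with the aperture: f/25 → f/22 → f/20 → f/18 → f/16 → f/14 → f/13 → f/11 → f/10 → f/9 → f/8 → f/7.1.

f/7.1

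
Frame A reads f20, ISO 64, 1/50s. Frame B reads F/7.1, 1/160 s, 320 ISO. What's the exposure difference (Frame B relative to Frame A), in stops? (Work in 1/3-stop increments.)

Aperture: f/20 → f/18 → f/16 → f/14 → f/13 → f/11 → f/10 → f/9 → f/8 → f/7.1 — 3 stops opened up (brighter).
Shutter speed: 1/50 → 1/60 → 1/80 → 1/100 → 1/125 → 1/160 — 1 2/3 stops faster (darker).
ISO: 64 → 80 → 100 → 125 → 160 → 200 → 250 → 320 — 2 1/3 stops raised (brighter).
Net: +3 −1 2/3 +2 1/3 = +3 2/3 stops.

3 2/3 stops brighter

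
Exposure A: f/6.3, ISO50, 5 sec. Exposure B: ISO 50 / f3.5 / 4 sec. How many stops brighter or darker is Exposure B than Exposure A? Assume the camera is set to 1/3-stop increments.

1 1/3 stops brighter

Aperture: f/6.3 → f/5.6 → f/5 → f/4.5 → f/4 → f/3.5 — 1 2/3 stops opened up (brighter).
Shutter speed: 5 → 4 — 1/3 stop shorter (darker).
ISO: unchanged.
Net: +1 2/3 −1/3 = +1 1/3 stops.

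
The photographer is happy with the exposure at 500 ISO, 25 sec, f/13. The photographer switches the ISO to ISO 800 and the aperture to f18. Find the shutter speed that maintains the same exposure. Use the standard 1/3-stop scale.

ISO: 500 → 640 → 800 — 2/3 stop higher (brighter).
Aperture: f/13 → f/14 → f/16 → f/18 — 1 stop stopped down (darker).
Net change so far: 1/3 stop darker. Offset with the shutter speed: 25 → 30.

30 s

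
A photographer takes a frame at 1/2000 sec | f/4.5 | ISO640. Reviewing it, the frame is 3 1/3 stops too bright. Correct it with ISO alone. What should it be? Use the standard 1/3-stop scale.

Overexposed by 3 1/3 stops → need 3 1/3 stops darker.
ISO: 640 → 500 → 400 → 320 → 250 → 200 → 160 → 125 → 100 → 80 → 64.

ISO 64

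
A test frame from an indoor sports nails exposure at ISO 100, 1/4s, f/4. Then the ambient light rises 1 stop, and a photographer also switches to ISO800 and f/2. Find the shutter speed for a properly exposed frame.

1/250s

Scene light: 1 stop brighter.
ISO: 100 → 200 → 400 → 800 — 3 stops raised (brighter).
Aperture: f/4 → f/2.8 → f/2 — 2 stops opened up (brighter).
Net so far: 6 stops brighter. Shutter speed: 1/4 → 1/8 → 1/15 → 1/30 → 1/60 → 1/125 → 1/250.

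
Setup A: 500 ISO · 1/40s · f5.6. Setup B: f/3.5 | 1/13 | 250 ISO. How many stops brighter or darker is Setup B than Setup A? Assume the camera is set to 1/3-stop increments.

Aperture: f/5.6 → f/5 → f/4.5 → f/4 → f/3.5 — 1 1/3 stops wider (brighter).
Shutter speed: 1/40 → 1/30 → 1/25 → 1/20 → 1/15 → 1/13 — 1 2/3 stops longer (brighter).
ISO: 500 → 400 → 320 → 250 — 1 stop lower (darker).
Net: +1 1/3 +1 2/3 −1 = +2 stops.

2 stops brighter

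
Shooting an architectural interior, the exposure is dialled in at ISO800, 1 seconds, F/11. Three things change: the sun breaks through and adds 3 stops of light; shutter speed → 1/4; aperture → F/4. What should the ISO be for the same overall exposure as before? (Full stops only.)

Scene light: 3 stops brighter.
Shutter speed: 1 → 1/2 → 1/4 — 2 stops shorter (darker).
Aperture: f/11 → f/8 → f/5.6 → f/4 — 3 stops wider (brighter).
Net so far: 4 stops brighter. ISO: 800 → 400 → 200 → 100 → 50.

ISO 50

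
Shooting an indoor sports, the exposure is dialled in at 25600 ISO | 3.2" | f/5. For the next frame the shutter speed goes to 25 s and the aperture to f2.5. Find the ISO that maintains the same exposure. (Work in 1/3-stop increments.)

ISO 800

Shutter speed: 3.2 → 4 → 5 → 6 → 8 → 10 → 13 → 15 → 20 → 25 — 3 stops longer (brighter).
Aperture: f/5 → f/4.5 → f/4 → f/3.5 → f/3.2 → f/2.8 → f/2.5 — 2 stops wider (brighter).
Net change so far: 5 stops brighter. Offset with the ISO: 25600 → 20000 → 16000 → 12800 → 10000 → 8000 → 6400 → 5000 → 4000 → 3200 → 2500 → 2000 → 1600 → 1250 → 1000 → 800.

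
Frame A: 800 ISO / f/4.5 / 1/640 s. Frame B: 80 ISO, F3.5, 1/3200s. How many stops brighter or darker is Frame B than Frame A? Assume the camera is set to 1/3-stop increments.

Aperture: f/4.5 → f/4 → f/3.5 — 2/3 stop wider (brighter).
Shutter speed: 1/640 → 1/800 → 1/1000 → 1/1250 → 1/1600 → 1/2000 → 1/2500 → 1/3200 — 2 1/3 stops shorter (darker).
ISO: 800 → 640 → 500 → 400 → 320 → 250 → 200 → 160 → 125 → 100 → 80 — 3 1/3 stops lower (darker).
Net: +2/3 −2 1/3 −3 1/3 = −5 stops.

5 stops darker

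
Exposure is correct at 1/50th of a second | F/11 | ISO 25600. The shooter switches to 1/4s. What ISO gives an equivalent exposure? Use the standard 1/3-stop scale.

Shutter speed: 1/50 → 1/40 → 1/30 → 1/25 → 1/20 → 1/15 → 1/13 → 1/10 → 1/8 → 1/6 → 1/5 → 1/4 — 3 2/3 stops slower (brighter).
Need 3 2/3 stops darker from the ISO: 25600 → 20000 → 16000 → 12800 → 10000 → 8000 → 6400 → 5000 → 4000 → 3200 → 2500 → 2000.

ISO 2000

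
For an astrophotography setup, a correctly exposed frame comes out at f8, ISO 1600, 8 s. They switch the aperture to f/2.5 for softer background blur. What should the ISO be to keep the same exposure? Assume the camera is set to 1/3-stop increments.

ISO 160

Aperture: f/8 → f/7.1 → f/6.3 → f/5.6 → f/5 → f/4.5 → f/4 → f/3.5 → f/3.2 → f/2.8 → f/2.5 — 3 1/3 stops opened up (brighter).
Need 3 1/3 stops darker from the ISO: 1600 → 1250 → 1000 → 800 → 640 → 500 → 400 → 320 → 250 → 200 → 160.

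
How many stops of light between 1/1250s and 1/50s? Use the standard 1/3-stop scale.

4 2/3 stops

1/1250 → 1/1000 → 1/800 → 1/640 → 1/500 → 1/400 → 1/320 → 1/250 → 1/200 → 1/160 → 1/125 → 1/100 → 1/80 → 1/60 → 1/50 — count the steps: 14 third-stops = 4 2/3 stops.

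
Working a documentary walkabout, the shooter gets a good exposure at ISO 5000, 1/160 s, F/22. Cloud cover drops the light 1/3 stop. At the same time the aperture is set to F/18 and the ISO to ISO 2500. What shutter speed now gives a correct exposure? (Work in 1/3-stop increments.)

1/100s

Scene light: 1/3 stop darker.
Aperture: f/22 → f/20 → f/18 — 2/3 stop opened up (brighter).
ISO: 5000 → 4000 → 3200 → 2500 — 1 stop dropped (darker).
Net so far: 2/3 stop darker. Shutter speed: 1/160 → 1/125 → 1/100.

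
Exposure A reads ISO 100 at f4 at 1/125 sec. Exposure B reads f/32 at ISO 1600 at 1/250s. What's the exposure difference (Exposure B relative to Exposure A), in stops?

3 stops darker

Aperture: f/4 → f/5.6 → f/8 → f/11 → f/16 → f/22 → f/32 — 6 stops narrower (darker).
Shutter speed: 1/125 → 1/250 — 1 stop faster (darker).
ISO: 100 → 200 → 400 → 800 → 1600 — 4 stops higher (brighter).
Net: −6 −1 +4 = −3 stops.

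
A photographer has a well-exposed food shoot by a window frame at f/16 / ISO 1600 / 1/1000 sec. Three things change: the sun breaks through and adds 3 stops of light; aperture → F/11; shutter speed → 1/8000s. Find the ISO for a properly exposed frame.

Scene light: 3 stops brighter.
Aperture: f/16 → f/11 — 1 stop opened up (brighter).
Shutter speed: 1/1000 → 1/2000 → 1/4000 → 1/8000 — 3 stops shorter (darker).
Net so far: 1 stop brighter. ISO: 1600 → 800.

ISO 800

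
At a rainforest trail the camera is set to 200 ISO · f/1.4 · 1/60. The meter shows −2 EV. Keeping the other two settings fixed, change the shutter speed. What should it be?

Underexposed by 2 stops → need 2 stops brighter.
Shutter speed: 1/60 → 1/30 → 1/15.

1/15s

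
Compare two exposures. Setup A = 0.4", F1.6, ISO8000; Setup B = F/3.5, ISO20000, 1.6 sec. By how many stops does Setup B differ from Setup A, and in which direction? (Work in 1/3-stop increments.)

1 stop brighter

Aperture: f/1.6 → f/1.8 → f/2 → f/2.2 → f/2.5 → f/2.8 → f/3.2 → f/3.5 — 2 1/3 stops smaller aperture (darker).
Shutter speed: 0.4 → 0.5 → 0.6 → 0.8 → 1 → 1.3 → 1.6 — 2 stops longer (brighter).
ISO: 8000 → 10000 → 12800 → 16000 → 20000 — 1 1/3 stops higher (brighter).
Net: −2 1/3 +2 +1 1/3 = +1 stop.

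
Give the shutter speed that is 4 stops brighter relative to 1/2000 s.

Shutter speed: 1/2000 → 1/1000 → 1/500 → 1/250 → 1/125 — 4 stops longer (brighter).

1/125s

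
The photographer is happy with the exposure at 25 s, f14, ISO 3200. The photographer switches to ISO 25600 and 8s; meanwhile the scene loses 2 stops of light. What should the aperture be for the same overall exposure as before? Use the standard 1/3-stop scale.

Scene light: 2 stops darker.
ISO: 3200 → 4000 → 5000 → 6400 → 8000 → 10000 → 12800 → 16000 → 20000 → 25600 — 3 stops raised (brighter).
Shutter speed: 25 → 20 → 15 → 13 → 10 → 8 — 1 2/3 stops shorter (darker).
Net so far: 2/3 stop darker. Aperture: f/14 → f/13 → f/11.

f/11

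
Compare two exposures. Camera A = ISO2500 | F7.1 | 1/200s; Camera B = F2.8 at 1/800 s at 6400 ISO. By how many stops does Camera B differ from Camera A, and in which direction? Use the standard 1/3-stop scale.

Aperture: f/7.1 → f/6.3 → f/5.6 → f/5 → f/4.5 → f/4 → f/3.5 → f/3.2 → f/2.8 — 2 2/3 stops wider (brighter).
Shutter speed: 1/200 → 1/250 → 1/320 → 1/400 → 1/500 → 1/640 → 1/800 — 2 stops faster (darker).
ISO: 2500 → 3200 → 4000 → 5000 → 6400 — 1 1/3 stops raised (brighter).
Net: +2 2/3 −2 +1 1/3 = +2 stops.

2 stops brighter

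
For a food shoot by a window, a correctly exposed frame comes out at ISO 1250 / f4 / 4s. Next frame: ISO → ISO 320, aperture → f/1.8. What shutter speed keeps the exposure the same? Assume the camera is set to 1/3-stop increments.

3.2 s

ISO: 1250 → 1000 → 800 → 640 → 500 → 400 → 320 — 2 stops dropped (darker).
Aperture: f/4 → f/3.5 → f/3.2 → f/2.8 → f/2.5 → f/2.2 → f/2 → f/1.8 — 2 1/3 stops larger aperture (brighter).
Net change so far: 1/3 stop brighter. Offset with the shutter speed: 4 → 3.2.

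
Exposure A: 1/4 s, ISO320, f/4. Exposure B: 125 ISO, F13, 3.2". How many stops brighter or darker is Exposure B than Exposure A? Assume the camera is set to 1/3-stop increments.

1 stop darker

Aperture: f/4 → f/4.5 → f/5 → f/5.6 → f/6.3 → f/7.1 → f/8 → f/9 → f/10 → f/11 → f/13 — 3 1/3 stops narrower (darker).
Shutter speed: 1/4 → 0.3 → 0.4 → 0.5 → 0.6 → 0.8 → 1 → 1.3 → 1.6 → 2 → 2.5 → 3.2 — 3 2/3 stops longer (brighter).
ISO: 320 → 250 → 200 → 160 → 125 — 1 1/3 stops lower (darker).
Net: −3 1/3 +3 2/3 −1 1/3 = −1 stop.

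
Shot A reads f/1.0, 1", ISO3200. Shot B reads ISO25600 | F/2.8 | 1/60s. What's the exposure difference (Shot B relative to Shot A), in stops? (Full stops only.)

Aperture: f/1.0 → f/1.4 → f/2 → f/2.8 — 3 stops smaller aperture (darker).
Shutter speed: 1 → 1/2 → 1/4 → 1/8 → 1/15 → 1/30 → 1/60 — 6 stops faster (darker).
ISO: 3200 → 6400 → 12800 → 25600 — 3 stops raised (brighter).
Net: −3 −6 +3 = −6 stops.

6 stops darker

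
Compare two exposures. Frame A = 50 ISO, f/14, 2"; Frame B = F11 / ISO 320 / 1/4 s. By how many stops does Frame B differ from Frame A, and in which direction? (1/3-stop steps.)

1/3 stop brighter

Aperture: f/14 → f/13 → f/11 — 2/3 stop larger aperture (brighter).
Shutter speed: 2 → 1.6 → 1.3 → 1 → 0.8 → 0.6 → 0.5 → 0.4 → 0.3 → 1/4 — 3 stops shorter (darker).
ISO: 50 → 64 → 80 → 100 → 125 → 160 → 200 → 250 → 320 — 2 2/3 stops higher (brighter).
Net: +2/3 −3 +2 2/3 = +1/3 stops.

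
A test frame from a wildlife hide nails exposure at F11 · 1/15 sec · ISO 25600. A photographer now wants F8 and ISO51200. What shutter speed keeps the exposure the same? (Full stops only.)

Aperture: f/11 → f/8 — 1 stop opened up (brighter).
ISO: 25600 → 51200 — 1 stop higher (brighter).
Net change so far: 2 stops brighter. Offset with the shutter speed: 1/15 → 1/30 → 1/60.

1/60s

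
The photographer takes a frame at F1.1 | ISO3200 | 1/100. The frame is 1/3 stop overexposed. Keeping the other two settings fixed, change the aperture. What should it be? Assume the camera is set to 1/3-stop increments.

f/1.2

Overexposed by 1/3 stop → need 1/3 stop darker.
Aperture: f/1.1 → f/1.2.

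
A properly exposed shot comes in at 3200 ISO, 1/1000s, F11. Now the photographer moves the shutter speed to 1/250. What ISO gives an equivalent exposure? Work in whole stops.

ISO 800

Shutter speed: 1/1000 → 1/500 → 1/250 — 2 stops slower (brighter).
Need 2 stops darker from the ISO: 3200 → 1600 → 800.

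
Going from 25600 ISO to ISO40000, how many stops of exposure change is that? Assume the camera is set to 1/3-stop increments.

2/3 stop

25600 → 32000 → 40000 — count the steps: 2 third-stops = 2/3 stop.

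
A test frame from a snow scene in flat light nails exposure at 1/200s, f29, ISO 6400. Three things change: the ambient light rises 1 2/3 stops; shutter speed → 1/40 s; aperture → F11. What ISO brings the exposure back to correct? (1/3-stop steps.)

Scene light: 1 2/3 stops brighter.
Shutter speed: 1/200 → 1/160 → 1/125 → 1/100 → 1/80 → 1/60 → 1/50 → 1/40 — 2 1/3 stops longer (brighter).
Aperture: f/29 → f/25 → f/22 → f/20 → f/18 → f/16 → f/14 → f/13 → f/11 — 2 2/3 stops opened up (brighter).
Net so far: 6 2/3 stops brighter. ISO: 6400 → 5000 → 4000 → 3200 → 2500 → 2000 → 1600 → 1250 → 1000 → 800 → 640 → 500 → 400 → 320 → 250 → 200 → 160 → 125 → 100 → 80 → 64.

ISO 64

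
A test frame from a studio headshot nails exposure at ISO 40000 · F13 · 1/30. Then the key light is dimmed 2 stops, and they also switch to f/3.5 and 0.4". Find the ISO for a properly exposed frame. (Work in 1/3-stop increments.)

Scene light: 2 stops darker.
Aperture: f/13 → f/11 → f/10 → f/9 → f/8 → f/7.1 → f/6.3 → f/5.6 → f/5 → f/4.5 → f/4 → f/3.5 — 3 2/3 stops larger aperture (brighter).
Shutter speed: 1/30 → 1/25 → 1/20 → 1/15 → 1/13 → 1/10 → 1/8 → 1/6 → 1/5 → 1/4 → 0.3 → 0.4 — 3 2/3 stops slower (brighter).
Net so far: 5 1/3 stops brighter. ISO: 40000 → 32000 → 25600 → 20000 → 16000 → 12800 → 10000 → 8000 → 6400 → 5000 → 4000 → 3200 → 2500 → 2000 → 1600 → 1250 → 1000.

ISO 1000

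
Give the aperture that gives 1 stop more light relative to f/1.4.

Aperture: f/1.4 → f/1.0 — 1 stop wider (brighter).

f/1.0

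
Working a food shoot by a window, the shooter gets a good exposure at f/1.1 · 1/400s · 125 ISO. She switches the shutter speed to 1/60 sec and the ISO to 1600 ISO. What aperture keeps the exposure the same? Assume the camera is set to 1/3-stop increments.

Shutter speed: 1/400 → 1/320 → 1/250 → 1/200 → 1/160 → 1/125 → 1/100 → 1/80 → 1/60 — 2 2/3 stops longer (brighter).
ISO: 125 → 160 → 200 → 250 → 320 → 400 → 500 → 640 → 800 → 1000 → 1250 → 1600 — 3 2/3 stops raised (brighter).
Net change so far: 6 1/3 stops brighter. Offset with the aperture: f/1.1 → f/1.2 → f/1.4 → f/1.6 → f/1.8 → f/2 → f/2.2 → f/2.5 → f/2.8 → f/3.2 → f/3.5 → f/4 → f/4.5 → f/5 → f/5.6 → f/6.3 → f/7.1 → f/8 → f/9 → f/10.

f/10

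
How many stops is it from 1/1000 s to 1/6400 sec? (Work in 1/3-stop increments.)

1/1000 → 1/1250 → 1/1600 → 1/2000 → 1/2500 → 1/3200 → 1/4000 → 1/5000 → 1/6400 — count the steps: 8 third-stops = 2 2/3 stops.

2 2/3 stops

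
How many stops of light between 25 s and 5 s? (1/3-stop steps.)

25 → 20 → 15 → 13 → 10 → 8 → 6 → 5 — count the steps: 7 third-stops = 2 1/3 stops.

2 1/3 stops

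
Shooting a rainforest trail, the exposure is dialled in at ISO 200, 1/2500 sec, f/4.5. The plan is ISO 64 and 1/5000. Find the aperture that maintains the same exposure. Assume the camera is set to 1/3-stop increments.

ISO: 200 → 160 → 125 → 100 → 80 → 64 — 1 2/3 stops lower (darker).
Shutter speed: 1/2500 → 1/3200 → 1/4000 → 1/5000 — 1 stop shorter (darker).
Net change so far: 2 2/3 stops darker. Offset with the aperture: f/4.5 → f/4 → f/3.5 → f/3.2 → f/2.8 → f/2.5 → f/2.2 → f/2 → f/1.8.

f/1.8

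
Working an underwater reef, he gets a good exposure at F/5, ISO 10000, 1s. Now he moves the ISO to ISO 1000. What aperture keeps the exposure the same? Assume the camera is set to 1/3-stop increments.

ISO: 10000 → 8000 → 6400 → 5000 → 4000 → 3200 → 2500 → 2000 → 1600 → 1250 → 1000 — 3 1/3 stops lower (darker).
Need 3 1/3 stops brighter from the aperture: f/5 → f/4.5 → f/4 → f/3.5 → f/3.2 → f/2.8 → f/2.5 → f/2.2 → f/2 → f/1.8 → f/1.6.

f/1.6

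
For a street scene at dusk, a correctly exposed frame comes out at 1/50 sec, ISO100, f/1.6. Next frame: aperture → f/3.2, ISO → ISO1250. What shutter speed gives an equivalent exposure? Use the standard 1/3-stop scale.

Aperture: f/1.6 → f/1.8 → f/2 → f/2.2 → f/2.5 → f/2.8 → f/3.2 — 2 stops smaller aperture (darker).
ISO: 100 → 125 → 160 → 200 → 250 → 320 → 400 → 500 → 640 → 800 → 1000 → 1250 — 3 2/3 stops raised (brighter).
Net change so far: 1 2/3 stops brighter. Offset with the shutter speed: 1/50 → 1/60 → 1/80 → 1/100 → 1/125 → 1/160.

1/160s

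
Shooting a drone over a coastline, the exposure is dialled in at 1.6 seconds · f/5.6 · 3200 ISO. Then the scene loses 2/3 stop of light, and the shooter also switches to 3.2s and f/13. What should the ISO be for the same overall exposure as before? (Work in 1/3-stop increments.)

Scene light: 2/3 stop darker.
Shutter speed: 1.6 → 2 → 2.5 → 3.2 — 1 stop longer (brighter).
Aperture: f/5.6 → f/6.3 → f/7.1 → f/8 → f/9 → f/10 → f/11 → f/13 — 2 1/3 stops narrower (darker).
Net so far: 2 stops darker. ISO: 3200 → 4000 → 5000 → 6400 → 8000 → 10000 → 12800.

ISO 12800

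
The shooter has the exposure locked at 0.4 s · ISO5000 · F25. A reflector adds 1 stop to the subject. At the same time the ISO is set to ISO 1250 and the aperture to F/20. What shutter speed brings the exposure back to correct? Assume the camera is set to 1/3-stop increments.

Scene light: 1 stop brighter.
ISO: 5000 → 4000 → 3200 → 2500 → 2000 → 1600 → 1250 — 2 stops dropped (darker).
Aperture: f/25 → f/22 → f/20 — 2/3 stop opened up (brighter).
Net so far: 1/3 stop darker. Shutter speed: 0.4 → 0.5.

0.5 s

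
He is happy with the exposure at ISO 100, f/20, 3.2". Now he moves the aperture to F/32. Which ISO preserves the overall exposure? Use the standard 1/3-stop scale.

ISO 250

Aperture: f/20 → f/22 → f/25 → f/29 → f/32 — 1 1/3 stops narrower (darker).
Need 1 1/3 stops brighter from the ISO: 100 → 125 → 160 → 200 → 250.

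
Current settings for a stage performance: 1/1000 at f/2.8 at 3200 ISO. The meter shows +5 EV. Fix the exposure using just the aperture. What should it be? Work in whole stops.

f/16

Overexposed by 5 stops → need 5 stops darker.
Aperture: f/2.8 → f/4 → f/5.6 → f/8 → f/11 → f/16.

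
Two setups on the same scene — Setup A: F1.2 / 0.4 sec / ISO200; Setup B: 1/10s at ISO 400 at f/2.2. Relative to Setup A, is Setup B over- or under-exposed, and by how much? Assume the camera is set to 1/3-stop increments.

2 2/3 stops darker

Aperture: f/1.2 → f/1.4 → f/1.6 → f/1.8 → f/2 → f/2.2 — 1 2/3 stops stopped down (darker).
Shutter speed: 0.4 → 0.3 → 1/4 → 1/5 → 1/6 → 1/8 → 1/10 — 2 stops faster (darker).
ISO: 200 → 250 → 320 → 400 — 1 stop higher (brighter).
Net: −1 2/3 −2 +1 = −2 2/3 stops.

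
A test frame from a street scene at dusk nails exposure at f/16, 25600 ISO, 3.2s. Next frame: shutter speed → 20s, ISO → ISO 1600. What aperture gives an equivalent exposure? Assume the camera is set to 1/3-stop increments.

Shutter speed: 3.2 → 4 → 5 → 6 → 8 → 10 → 13 → 15 → 20 — 2 2/3 stops longer (brighter).
ISO: 25600 → 20000 → 16000 → 12800 → 10000 → 8000 → 6400 → 5000 → 4000 → 3200 → 2500 → 2000 → 1600 — 4 stops dropped (darker).
Net change so far: 1 1/3 stops darker. Offset with the aperture: f/16 → f/14 → f/13 → f/11 → f/10.

f/10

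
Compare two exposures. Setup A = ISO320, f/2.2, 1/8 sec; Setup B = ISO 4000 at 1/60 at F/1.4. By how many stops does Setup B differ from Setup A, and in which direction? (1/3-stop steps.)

Aperture: f/2.2 → f/2 → f/1.8 → f/1.6 → f/1.4 — 1 1/3 stops wider (brighter).
Shutter speed: 1/8 → 1/10 → 1/13 → 1/15 → 1/20 → 1/25 → 1/30 → 1/40 → 1/50 → 1/60 — 3 stops shorter (darker).
ISO: 320 → 400 → 500 → 640 → 800 → 1000 → 1250 → 1600 → 2000 → 2500 → 3200 → 4000 — 3 2/3 stops higher (brighter).
Net: +1 1/3 −3 +3 2/3 = +2 stops.

2 stops brighter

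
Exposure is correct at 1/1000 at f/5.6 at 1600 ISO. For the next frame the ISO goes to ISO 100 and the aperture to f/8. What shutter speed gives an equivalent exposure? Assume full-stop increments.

ISO: 1600 → 800 → 400 → 200 → 100 — 4 stops lower (darker).
Aperture: f/5.6 → f/8 — 1 stop smaller aperture (darker).
Net change so far: 5 stops darker. Offset with the shutter speed: 1/1000 → 1/500 → 1/250 → 1/125 → 1/60 → 1/30.

1/30s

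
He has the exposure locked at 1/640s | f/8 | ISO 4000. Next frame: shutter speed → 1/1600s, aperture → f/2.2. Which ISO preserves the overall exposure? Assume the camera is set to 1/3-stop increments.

ISO 800

Shutter speed: 1/640 → 1/800 → 1/1000 → 1/1250 → 1/1600 — 1 1/3 stops faster (darker).
Aperture: f/8 → f/7.1 → f/6.3 → f/5.6 → f/5 → f/4.5 → f/4 → f/3.5 → f/3.2 → f/2.8 → f/2.5 → f/2.2 — 3 2/3 stops larger aperture (brighter).
Net change so far: 2 1/3 stops brighter. Offset with the ISO: 4000 → 3200 → 2500 → 2000 → 1600 → 1250 → 1000 → 800.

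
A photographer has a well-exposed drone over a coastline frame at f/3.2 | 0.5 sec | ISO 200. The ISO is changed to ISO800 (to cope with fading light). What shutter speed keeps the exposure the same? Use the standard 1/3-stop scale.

1/8s

ISO: 200 → 250 → 320 → 400 → 500 → 640 → 800 — 2 stops higher (brighter).
Need 2 stops darker from the shutter speed: 0.5 → 0.4 → 0.3 → 1/4 → 1/5 → 1/6 → 1/8.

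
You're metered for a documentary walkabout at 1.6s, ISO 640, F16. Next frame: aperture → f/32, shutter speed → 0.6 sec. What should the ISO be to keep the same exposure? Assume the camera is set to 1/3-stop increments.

ISO 6400

Aperture: f/16 → f/18 → f/20 → f/22 → f/25 → f/29 → f/32 — 2 stops smaller aperture (darker).
Shutter speed: 1.6 → 1.3 → 1 → 0.8 → 0.6 — 1 1/3 stops shorter (darker).
Net change so far: 3 1/3 stops darker. Offset with the ISO: 640 → 800 → 1000 → 1250 → 1600 → 2000 → 2500 → 3200 → 4000 → 5000 → 6400.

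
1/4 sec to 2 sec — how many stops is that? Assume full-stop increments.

3 stops

1/4 → 1/2 → 1 → 2 — count the steps: 3 stops.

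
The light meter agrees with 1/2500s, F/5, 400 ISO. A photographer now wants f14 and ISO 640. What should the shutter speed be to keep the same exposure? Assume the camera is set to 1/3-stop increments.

Aperture: f/5 → f/5.6 → f/6.3 → f/7.1 → f/8 → f/9 → f/10 → f/11 → f/13 → f/14 — 3 stops stopped down (darker).
ISO: 400 → 500 → 640 — 2/3 stop higher (brighter).
Net change so far: 2 1/3 stops darker. Offset with the shutter speed: 1/2500 → 1/2000 → 1/1600 → 1/1250 → 1/1000 → 1/800 → 1/640 → 1/500.

1/500s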